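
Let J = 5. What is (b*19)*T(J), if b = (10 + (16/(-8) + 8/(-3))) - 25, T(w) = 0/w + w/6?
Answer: -5605/18 ≈ -311.39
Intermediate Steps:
T(w) = w/6 (T(w) = 0 + w*(1/6) = 0 + w/6 = w/6)
b = -59/3 (b = (10 + (16*(-1/8) + 8*(-1/3))) - 25 = (10 + (-2 - 8/3)) - 25 = (10 - 14/3) - 25 = 16/3 - 25 = -59/3 ≈ -19.667)
(b*19)*T(J) = (-59/3*19)*((1/6)*5) = -1121/3*5/6 = -5605/18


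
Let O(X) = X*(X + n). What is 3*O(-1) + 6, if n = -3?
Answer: 18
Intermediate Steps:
O(X) = X*(-3 + X) (O(X) = X*(X - 3) = X*(-3 + X))
3*O(-1) + 6 = 3*(-(-3 - 1)) + 6 = 3*(-1*(-4)) + 6 = 3*4 + 6 = 12 + 6 = 18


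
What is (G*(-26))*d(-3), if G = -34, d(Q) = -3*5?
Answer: -13260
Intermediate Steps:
d(Q) = -15
(G*(-26))*d(-3) = -34*(-26)*(-15) = 884*(-15) = -13260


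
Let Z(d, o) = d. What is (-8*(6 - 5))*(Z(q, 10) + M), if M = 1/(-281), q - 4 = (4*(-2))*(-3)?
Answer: -62936/281 ≈ -223.97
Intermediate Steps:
q = 28 (q = 4 + (4*(-2))*(-3) = 4 - 8*(-3) = 4 + 24 = 28)
M = -1/281 ≈ -0.0035587
(-8*(6 - 5))*(Z(q, 10) + M) = (-8*(6 - 5))*(28 - 1/281) = -8*1*(7867/281) = -8*7867/281 = -62936/281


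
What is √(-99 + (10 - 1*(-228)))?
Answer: √139 ≈ 11.790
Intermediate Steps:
√(-99 + (10 - 1*(-228))) = √(-99 + (10 + 228)) = √(-99 + 238) = √139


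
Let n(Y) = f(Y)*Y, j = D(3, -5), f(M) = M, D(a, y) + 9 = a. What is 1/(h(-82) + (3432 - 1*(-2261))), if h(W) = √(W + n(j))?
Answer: 5693/32410295 - I*√46/32410295 ≈ 0.00017565 - 2.0926e-7*I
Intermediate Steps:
D(a, y) = -9 + a
j = -6 (j = -9 + 3 = -6)
n(Y) = Y² (n(Y) = Y*Y = Y²)
h(W) = √(36 + W) (h(W) = √(W + (-6)²) = √(W + 36) = √(36 + W))
1/(h(-82) + (3432 - 1*(-2261))) = 1/(√(36 - 82) + (3432 - 1*(-2261))) = 1/(√(-46) + (3432 + 2261)) = 1/(I*√46 + 5693) = 1/(5693 + I*√46)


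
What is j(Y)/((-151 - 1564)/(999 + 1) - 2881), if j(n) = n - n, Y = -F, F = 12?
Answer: 0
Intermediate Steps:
Y = -12 (Y = -1*12 = -12)
j(n) = 0
j(Y)/((-151 - 1564)/(999 + 1) - 2881) = 0/((-151 - 1564)/(999 + 1) - 2881) = 0/(-1715/1000 - 2881) = 0/(-1715*1/1000 - 2881) = 0/(-343/200 - 2881) = 0/(-576543/200) = -200/576543*0 = 0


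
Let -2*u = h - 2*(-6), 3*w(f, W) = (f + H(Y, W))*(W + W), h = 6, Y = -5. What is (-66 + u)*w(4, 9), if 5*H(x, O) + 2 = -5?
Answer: -1170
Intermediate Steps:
H(x, O) = -7/5 (H(x, O) = -⅖ + (⅕)*(-5) = -⅖ - 1 = -7/5)
w(f, W) = 2*W*(-7/5 + f)/3 (w(f, W) = ((f - 7/5)*(W + W))/3 = ((-7/5 + f)*(2*W))/3 = (2*W*(-7/5 + f))/3 = 2*W*(-7/5 + f)/3)
u = -9 (u = -(6 - 2*(-6))/2 = -(6 + 12)/2 = -½*18 = -9)
(-66 + u)*w(4, 9) = (-66 - 9)*((2/15)*9*(-7 + 5*4)) = -10*9*(-7 + 20) = -10*9*13 = -75*78/5 = -1170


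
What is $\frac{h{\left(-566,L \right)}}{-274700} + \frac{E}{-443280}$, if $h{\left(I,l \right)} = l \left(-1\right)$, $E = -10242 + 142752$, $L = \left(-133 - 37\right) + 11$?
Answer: $- \frac{303924821}{1014741800} \approx -0.29951$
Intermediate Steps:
$L = -159$ ($L = -170 + 11 = -159$)
$E = 132510$
$h{\left(I,l \right)} = - l$
$\frac{h{\left(-566,L \right)}}{-274700} + \frac{E}{-443280} = \frac{\left(-1\right) \left(-159\right)}{-274700} + \frac{132510}{-443280} = 159 \left(- \frac{1}{274700}\right) + 132510 \left(- \frac{1}{443280}\right) = - \frac{159}{274700} - \frac{4417}{14776} = - \frac{303924821}{1014741800}$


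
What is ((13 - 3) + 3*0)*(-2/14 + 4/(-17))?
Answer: -450/119 ≈ -3.7815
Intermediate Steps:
((13 - 3) + 3*0)*(-2/14 + 4/(-17)) = (10 + 0)*(-2*1/14 + 4*(-1/17)) = 10*(-⅐ - 4/17) = 10*(-45/119) = -450/119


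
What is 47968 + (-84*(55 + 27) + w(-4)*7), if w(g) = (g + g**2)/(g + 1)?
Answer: 41052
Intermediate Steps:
w(g) = (g + g**2)/(1 + g)
47968 + (-84*(55 + 27) + w(-4)*7) = 47968 + (-84*(55 + 27) - 4*7) = 47968 + (-84*82 - 28) = 47968 + (-6888 - 28) = 47968 - 6916 = 41052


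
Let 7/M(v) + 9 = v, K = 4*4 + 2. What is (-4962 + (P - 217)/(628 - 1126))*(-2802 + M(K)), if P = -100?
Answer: 62290305149/4482 ≈ 1.3898e+7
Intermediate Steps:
K = 18 (K = 16 + 2 = 18)
M(v) = 7/(-9 + v)
(-4962 + (P - 217)/(628 - 1126))*(-2802 + M(K)) = (-4962 + (-100 - 217)/(628 - 1126))*(-2802 + 7/(-9 + 18)) = (-4962 - 317/(-498))*(-2802 + 7/9) = (-4962 - 317*(-1/498))*(-2802 + 7*(⅑)) = (-4962 + 317/498)*(-2802 + 7/9) = -2470759/498*(-25211/9) = 62290305149/4482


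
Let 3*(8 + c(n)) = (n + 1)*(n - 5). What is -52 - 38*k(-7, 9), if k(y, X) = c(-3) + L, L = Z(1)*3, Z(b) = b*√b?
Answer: -194/3 ≈ -64.667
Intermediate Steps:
Z(b) = b^(3/2)
c(n) = -8 + (1 + n)*(-5 + n)/3 (c(n) = -8 + ((n + 1)*(n - 5))/3 = -8 + ((1 + n)*(-5 + n))/3 = -8 + (1 + n)*(-5 + n)/3)
L = 3 (L = 1^(3/2)*3 = 1*3 = 3)
k(y, X) = ⅓ (k(y, X) = (-29/3 - 4/3*(-3) + (⅓)*(-3)²) + 3 = (-29/3 + 4 + (⅓)*9) + 3 = (-29/3 + 4 + 3) + 3 = -8/3 + 3 = ⅓)
-52 - 38*k(-7, 9) = -52 - 38*⅓ = -52 - 38/3 = -194/3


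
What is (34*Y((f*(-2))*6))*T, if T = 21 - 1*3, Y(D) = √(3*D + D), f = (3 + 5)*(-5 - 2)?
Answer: 4896*√42 ≈ 31730.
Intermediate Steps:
f = -56 (f = 8*(-7) = -56)
Y(D) = 2*√D (Y(D) = √(4*D) = 2*√D)
T = 18 (T = 21 - 3 = 18)
(34*Y((f*(-2))*6))*T = (34*(2*√(-56*(-2)*6)))*18 = (34*(2*√(112*6)))*18 = (34*(2*√672))*18 = (34*(2*(4*√42)))*18 = (34*(8*√42))*18 = (272*√42)*18 = 4896*√42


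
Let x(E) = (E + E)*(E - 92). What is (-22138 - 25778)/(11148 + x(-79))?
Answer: -7986/6361 ≈ -1.2555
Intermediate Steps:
x(E) = 2*E*(-92 + E) (x(E) = (2*E)*(-92 + E) = 2*E*(-92 + E))
(-22138 - 25778)/(11148 + x(-79)) = (-22138 - 25778)/(11148 + 2*(-79)*(-92 - 79)) = -47916/(11148 + 2*(-79)*(-171)) = -47916/(11148 + 27018) = -47916/38166 = -47916*1/38166 = -7986/6361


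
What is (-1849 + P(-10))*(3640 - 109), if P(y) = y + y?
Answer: -6599439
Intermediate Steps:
P(y) = 2*y
(-1849 + P(-10))*(3640 - 109) = (-1849 + 2*(-10))*(3640 - 109) = (-1849 - 20)*3531 = -1869*3531 = -6599439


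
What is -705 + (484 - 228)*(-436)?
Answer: -112321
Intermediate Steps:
-705 + (484 - 228)*(-436) = -705 + 256*(-436) = -705 - 111616 = -112321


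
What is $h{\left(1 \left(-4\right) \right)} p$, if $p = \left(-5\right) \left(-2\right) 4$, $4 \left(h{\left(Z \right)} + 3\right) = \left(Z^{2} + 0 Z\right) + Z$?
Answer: $0$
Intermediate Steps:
$h{\left(Z \right)} = -3 + \frac{Z}{4} + \frac{Z^{2}}{4}$ ($h{\left(Z \right)} = -3 + \frac{\left(Z^{2} + 0 Z\right) + Z}{4} = -3 + \frac{\left(Z^{2} + 0\right) + Z}{4} = -3 + \frac{Z^{2} + Z}{4} = -3 + \frac{Z + Z^{2}}{4} = -3 + \left(\frac{Z}{4} + \frac{Z^{2}}{4}\right) = -3 + \frac{Z}{4} + \frac{Z^{2}}{4}$)
$p = 40$ ($p = 10 \cdot 4 = 40$)
$h{\left(1 \left(-4\right) \right)} p = \left(-3 + \frac{1 \left(-4\right)}{4} + \frac{\left(1 \left(-4\right)\right)^{2}}{4}\right) 40 = \left(-3 + \frac{1}{4} \left(-4\right) + \frac{\left(-4\right)^{2}}{4}\right) 40 = \left(-3 - 1 + \frac{1}{4} \cdot 16\right) 40 = \left(-3 - 1 + 4\right) 40 = 0 \cdot 40 = 0$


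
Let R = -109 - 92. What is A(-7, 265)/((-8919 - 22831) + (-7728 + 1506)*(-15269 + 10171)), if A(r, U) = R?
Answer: -201/31688006 ≈ -6.3431e-6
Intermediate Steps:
R = -201
A(r, U) = -201
A(-7, 265)/((-8919 - 22831) + (-7728 + 1506)*(-15269 + 10171)) = -201/((-8919 - 22831) + (-7728 + 1506)*(-15269 + 10171)) = -201/(-31750 - 6222*(-5098)) = -201/(-31750 + 31719756) = -201/31688006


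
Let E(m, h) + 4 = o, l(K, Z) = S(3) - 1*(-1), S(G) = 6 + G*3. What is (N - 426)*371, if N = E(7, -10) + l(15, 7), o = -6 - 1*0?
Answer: -155820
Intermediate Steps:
o = -6 (o = -6 + 0 = -6)
S(G) = 6 + 3*G
l(K, Z) = 16 (l(K, Z) = (6 + 3*3) - 1*(-1) = (6 + 9) + 1 = 15 + 1 = 16)
E(m, h) = -10 (E(m, h) = -4 - 6 = -10)
N = 6 (N = -10 + 16 = 6)
(N - 426)*371 = (6 - 426)*371 = -420*371 = -155820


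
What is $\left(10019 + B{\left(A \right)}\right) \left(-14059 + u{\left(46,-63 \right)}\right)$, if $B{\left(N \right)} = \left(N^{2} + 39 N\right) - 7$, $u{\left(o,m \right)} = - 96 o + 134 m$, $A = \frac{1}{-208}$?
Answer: $- \frac{11659127001269}{43264} \approx -2.6949 \cdot 10^{8}$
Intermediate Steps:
$A = - \frac{1}{208} \approx -0.0048077$
$B{\left(N \right)} = -7 + N^{2} + 39 N$
$\left(10019 + B{\left(A \right)}\right) \left(-14059 + u{\left(46,-63 \right)}\right) = \left(10019 + \left(-7 + \left(- \frac{1}{208}\right)^{2} + 39 \left(- \frac{1}{208}\right)\right)\right) \left(-14059 + \left(\left(-96\right) 46 + 134 \left(-63\right)\right)\right) = \left(10019 - \frac{310959}{43264}\right) \left(-14059 - 12858\right) = \frac{433151057}{43264} \left(-26917\right) = - \frac{11659127001269}{43264}$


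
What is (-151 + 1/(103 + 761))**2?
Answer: 17020594369/746496 ≈ 22801.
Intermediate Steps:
(-151 + 1/(103 + 761))**2 = (-151 + 1/864)**2 = (-130463/864)**2 = 17020594369/746496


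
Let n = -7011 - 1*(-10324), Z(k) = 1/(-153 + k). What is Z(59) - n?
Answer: -311423/94 ≈ -3313.0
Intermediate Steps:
n = 3313 (n = -7011 + 10324 = 3313)
Z(59) - n = 1/(-153 + 59) - 1*3313 = 1/(-94) - 3313 = -1/94 - 3313 = -311423/94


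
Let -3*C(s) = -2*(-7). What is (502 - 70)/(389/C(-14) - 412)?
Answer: -6048/6935 ≈ -0.87210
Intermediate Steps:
C(s) = -14/3 (C(s) = -(-2)*(-7)/3 = -⅓*14 = -14/3)
(502 - 70)/(389/C(-14) - 412) = (502 - 70)/(389/(-14/3) - 412) = 432/(389*(-3/14) - 412) = 432/(-1167/14 - 412) = 432/(-6935/14) = 432*(-14/6935) = -6048/6935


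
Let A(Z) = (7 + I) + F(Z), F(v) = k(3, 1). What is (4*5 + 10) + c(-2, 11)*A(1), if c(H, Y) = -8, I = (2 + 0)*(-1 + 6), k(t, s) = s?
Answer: -114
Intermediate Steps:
F(v) = 1
I = 10 (I = 2*5 = 10)
A(Z) = 18 (A(Z) = (7 + 10) + 1 = 17 + 1 = 18)
(4*5 + 10) + c(-2, 11)*A(1) = (4*5 + 10) - 8*18 = (20 + 10) - 144 = 30 - 144 = -114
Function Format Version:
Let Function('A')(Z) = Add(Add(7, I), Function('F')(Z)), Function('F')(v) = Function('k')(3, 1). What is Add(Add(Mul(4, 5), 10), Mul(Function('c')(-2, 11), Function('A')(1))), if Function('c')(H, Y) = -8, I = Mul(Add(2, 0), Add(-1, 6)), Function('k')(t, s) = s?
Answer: -114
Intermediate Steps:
Function('F')(v) = 1
I = 10 (I = Mul(2, 5) = 10)
Function('A')(Z) = 18 (Function('A')(Z) = Add(Add(7, 10), 1) = Add(17, 1) = 18)
Add(Add(Mul(4, 5), 10), Mul(Function('c')(-2, 11), Function('A')(1))) = Add(Add(Mul(4, 5), 10), Mul(-8, 18)) = Add(Add(20, 10), -144) = Add(30, -144) = -114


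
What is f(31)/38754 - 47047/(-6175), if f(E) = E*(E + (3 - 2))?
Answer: 70360963/9204075 ≈ 7.6445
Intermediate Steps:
f(E) = E*(1 + E) (f(E) = E*(E + 1) = E*(1 + E))
f(31)/38754 - 47047/(-6175) = (31*(1 + 31))/38754 - 47047/(-6175) = (31*32)*(1/38754) - 47047*(-1/6175) = 992*(1/38754) + 3619/475 = 496/19377 + 3619/475 = 70360963/9204075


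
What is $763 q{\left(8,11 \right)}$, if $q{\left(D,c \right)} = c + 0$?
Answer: $8393$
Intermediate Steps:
$q{\left(D,c \right)} = c$
$763 q{\left(8,11 \right)} = 763 \cdot 11 = 8393$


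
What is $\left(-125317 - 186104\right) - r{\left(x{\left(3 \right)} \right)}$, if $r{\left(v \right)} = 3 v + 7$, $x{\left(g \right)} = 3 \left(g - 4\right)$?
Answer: $-311419$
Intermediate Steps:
$x{\left(g \right)} = -12 + 3 g$ ($x{\left(g \right)} = 3 \left(-4 + g\right) = -12 + 3 g$)
$r{\left(v \right)} = 7 + 3 v$
$\left(-125317 - 186104\right) - r{\left(x{\left(3 \right)} \right)} = \left(-125317 - 186104\right) - \left(7 + 3 \left(-12 + 3 \cdot 3\right)\right) = -311421 - \left(7 + 3 \left(-12 + 9\right)\right) = -311421 - \left(7 + 3 \left(-3\right)\right) = -311421 - \left(7 - 9\right) = -311421 - -2 = -311421 + 2 = -311419$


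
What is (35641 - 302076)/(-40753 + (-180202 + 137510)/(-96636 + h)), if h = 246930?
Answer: 20021790945/3062487037 ≈ 6.5378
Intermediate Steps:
(35641 - 302076)/(-40753 + (-180202 + 137510)/(-96636 + h)) = (35641 - 302076)/(-40753 + (-180202 + 137510)/(-96636 + 246930)) = -266435/(-40753 - 42692/150294) = -266435/(-40753 - 42692*1/150294) = -266435/(-40753 - 21346/75147) = -266435/(-3062487037/75147) = -266435*(-75147/3062487037) = 20021790945/3062487037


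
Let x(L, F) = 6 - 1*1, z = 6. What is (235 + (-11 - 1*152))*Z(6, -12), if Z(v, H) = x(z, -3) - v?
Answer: -72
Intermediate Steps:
x(L, F) = 5 (x(L, F) = 6 - 1 = 5)
Z(v, H) = 5 - v
(235 + (-11 - 1*152))*Z(6, -12) = (235 + (-11 - 1*152))*(5 - 1*6) = (235 + (-11 - 152))*(5 - 6) = (235 - 163)*(-1) = 72*(-1) = -72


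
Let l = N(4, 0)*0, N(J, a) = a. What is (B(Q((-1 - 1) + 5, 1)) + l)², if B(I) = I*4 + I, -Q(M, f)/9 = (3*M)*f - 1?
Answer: 129600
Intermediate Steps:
Q(M, f) = 9 - 27*M*f (Q(M, f) = -9*((3*M)*f - 1) = -9*(3*M*f - 1) = -9*(-1 + 3*M*f) = 9 - 27*M*f)
l = 0 (l = 0*0 = 0)
B(I) = 5*I (B(I) = 4*I + I = 5*I)
(B(Q((-1 - 1) + 5, 1)) + l)² = (5*(9 - 27*((-1 - 1) + 5)*1) + 0)² = (5*(9 - 27*(-2 + 5)*1) + 0)² = (5*(9 - 27*3*1) + 0)² = (5*(9 - 81) + 0)² = (5*(-72) + 0)² = (-360 + 0)² = (-360)² = 129600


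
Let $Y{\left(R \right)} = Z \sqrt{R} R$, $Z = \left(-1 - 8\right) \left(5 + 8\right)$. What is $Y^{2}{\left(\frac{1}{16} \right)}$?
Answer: $\frac{13689}{4096} \approx 3.342$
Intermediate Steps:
$Z = -117$ ($Z = \left(-9\right) 13 = -117$)
$Y{\left(R \right)} = - 117 R^{\frac{3}{2}}$ ($Y{\left(R \right)} = - 117 \sqrt{R} R = - 117 R^{\frac{3}{2}}$)
$Y^{2}{\left(\frac{1}{16} \right)} = \left(- 117 \left(\frac{1}{16}\right)^{\frac{3}{2}}\right)^{2} = \left(- \frac{117}{64}\right)^{2} = \frac{13689}{4096}$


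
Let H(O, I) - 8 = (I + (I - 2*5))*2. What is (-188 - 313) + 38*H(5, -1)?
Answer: -1109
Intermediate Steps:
H(O, I) = -12 + 4*I (H(O, I) = 8 + (I + (I - 2*5))*2 = 8 + (I + (I - 10))*2 = 8 + (I + (-10 + I))*2 = 8 + (-10 + 2*I)*2 = 8 + (-20 + 4*I) = -12 + 4*I)
(-188 - 313) + 38*H(5, -1) = (-188 - 313) + 38*(-12 + 4*(-1)) = -501 + 38*(-12 - 4) = -501 + 38*(-16) = -501 - 608 = -1109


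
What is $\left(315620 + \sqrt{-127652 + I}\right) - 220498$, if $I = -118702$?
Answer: $95122 + i \sqrt{246354} \approx 95122.0 + 496.34 i$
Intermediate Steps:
$\left(315620 + \sqrt{-127652 + I}\right) - 220498 = \left(315620 + \sqrt{-127652 - 118702}\right) - 220498 = \left(315620 + \sqrt{-246354}\right) - 220498 = \left(315620 + i \sqrt{246354}\right) - 220498 = 95122 + i \sqrt{246354}$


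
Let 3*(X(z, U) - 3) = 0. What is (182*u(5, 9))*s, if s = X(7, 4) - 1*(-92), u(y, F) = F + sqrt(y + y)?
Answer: 155610 + 17290*sqrt(10) ≈ 2.1029e+5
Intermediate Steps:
X(z, U) = 3 (X(z, U) = 3 + (1/3)*0 = 3 + 0 = 3)
u(y, F) = F + sqrt(2)*sqrt(y) (u(y, F) = F + sqrt(2*y) = F + sqrt(2)*sqrt(y))
s = 95 (s = 3 - 1*(-92) = 3 + 92 = 95)
(182*u(5, 9))*s = (182*(9 + sqrt(2)*sqrt(5)))*95 = (182*(9 + sqrt(10)))*95 = (1638 + 182*sqrt(10))*95 = 155610 + 17290*sqrt(10)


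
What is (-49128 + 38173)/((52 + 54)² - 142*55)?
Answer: -10955/3426 ≈ -3.1976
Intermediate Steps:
(-49128 + 38173)/((52 + 54)² - 142*55) = -10955/(106² - 7810) = -10955/(11236 - 7810) = -10955/3426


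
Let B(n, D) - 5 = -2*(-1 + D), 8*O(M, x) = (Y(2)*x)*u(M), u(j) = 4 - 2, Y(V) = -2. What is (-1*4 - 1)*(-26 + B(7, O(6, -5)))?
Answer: 120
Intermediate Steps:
u(j) = 2
O(M, x) = -x/2 (O(M, x) = (-2*x*2)/8 = (-4*x)/8 = -x/2)
B(n, D) = 7 - 2*D (B(n, D) = 5 - 2*(-1 + D) = 5 + (2 - 2*D) = 7 - 2*D)
(-1*4 - 1)*(-26 + B(7, O(6, -5))) = (-1*4 - 1)*(-26 + (7 - (-1)*(-5))) = (-4 - 1)*(-26 + (7 - 2*5/2)) = -5*(-26 + (7 - 5)) = -5*(-26 + 2) = -5*(-24) = 120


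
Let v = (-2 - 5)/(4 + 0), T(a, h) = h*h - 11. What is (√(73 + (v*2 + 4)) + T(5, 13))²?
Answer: 50075/2 + 1106*√6 ≈ 27747.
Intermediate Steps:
T(a, h) = -11 + h² (T(a, h) = h² - 11 = -11 + h²)
v = -7/4 ≈ -1.7500
(√(73 + (v*2 + 4)) + T(5, 13))² = (√(73 + (-7/4*2 + 4)) + (-11 + 13²))² = (√(73 + (-7/2 + 4)) + (-11 + 169))² = (√(73 + ½) + 158)² = (√(147/2) + 158)² = (7*√6/2 + 158)² = (158 + 7*√6/2)²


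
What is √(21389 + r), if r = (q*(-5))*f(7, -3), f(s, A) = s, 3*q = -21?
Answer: √21634 ≈ 147.08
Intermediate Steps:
q = -7 (q = (⅓)*(-21) = -7)
r = 245 (r = -7*(-5)*7 = 35*7 = 245)
√(21389 + r) = √(21389 + 245) = √21634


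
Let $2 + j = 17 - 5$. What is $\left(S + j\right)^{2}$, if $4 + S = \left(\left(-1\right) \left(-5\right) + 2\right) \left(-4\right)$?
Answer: $484$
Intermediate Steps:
$j = 10$ ($j = -2 + \left(17 - 5\right) = -2 + 12 = 10$)
$S = -32$ ($S = -4 + \left(\left(-1\right) \left(-5\right) + 2\right) \left(-4\right) = -4 + \left(5 + 2\right) \left(-4\right) = -4 + 7 \left(-4\right) = -4 - 28 = -32$)
$\left(S + j\right)^{2} = \left(-32 + 10\right)^{2} = \left(-22\right)^{2} = 484$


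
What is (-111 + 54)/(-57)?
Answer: 1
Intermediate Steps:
(-111 + 54)/(-57) = -57*(-1/57) = 1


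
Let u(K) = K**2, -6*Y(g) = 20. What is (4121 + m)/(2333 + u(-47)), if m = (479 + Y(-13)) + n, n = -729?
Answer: 11603/13626 ≈ 0.85153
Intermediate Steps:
Y(g) = -10/3 (Y(g) = -1/6*20 = -10/3)
m = -760/3 (m = (479 - 10/3) - 729 = 1427/3 - 729 = -760/3 ≈ -253.33)
(4121 + m)/(2333 + u(-47)) = (4121 - 760/3)/(2333 + (-47)**2) = 11603/(3*(2333 + 2209)) = (11603/3)/4542 = (11603/3)*(1/4542) = 11603/13626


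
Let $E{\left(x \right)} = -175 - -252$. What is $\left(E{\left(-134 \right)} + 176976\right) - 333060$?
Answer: $-156007$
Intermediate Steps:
$E{\left(x \right)} = 77$ ($E{\left(x \right)} = -175 + 252 = 77$)
$\left(E{\left(-134 \right)} + 176976\right) - 333060 = \left(77 + 176976\right) - 333060 = 177053 - 333060 = -156007$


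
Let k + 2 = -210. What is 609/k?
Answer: -609/212 ≈ -2.8726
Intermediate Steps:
k = -212 (k = -2 - 210 = -212)
609/k = 609/(-212) = 609*(-1/212) = -609/212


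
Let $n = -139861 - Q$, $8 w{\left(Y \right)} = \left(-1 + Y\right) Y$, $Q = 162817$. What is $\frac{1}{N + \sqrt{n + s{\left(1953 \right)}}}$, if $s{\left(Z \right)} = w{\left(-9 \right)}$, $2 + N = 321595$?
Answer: $\frac{1286372}{413689441263} - \frac{2 i \sqrt{1210667}}{413689441263} \approx 3.1095 \cdot 10^{-6} - 5.3195 \cdot 10^{-9} i$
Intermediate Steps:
$N = 321593$ ($N = -2 + 321595 = 321593$)
$w{\left(Y \right)} = \frac{Y \left(-1 + Y\right)}{8}$ ($w{\left(Y \right)} = \frac{\left(-1 + Y\right) Y}{8} = \frac{Y \left(-1 + Y\right)}{8}$)
$s{\left(Z \right)} = \frac{45}{4}$ ($s{\left(Z \right)} = \frac{1}{8} \left(-9\right) \left(-1 - 9\right) = \frac{1}{8} \left(-9\right) \left(-10\right) = \frac{45}{4}$)
$n = -302678$ ($n = -139861 - 162817 = -302678$)
$\frac{1}{N + \sqrt{n + s{\left(1953 \right)}}} = \frac{1}{321593 + \sqrt{-302678 + \frac{45}{4}}} = \frac{1}{321593 + \sqrt{- \frac{1210667}{4}}} = \frac{1}{321593 + \frac{i \sqrt{1210667}}{2}}$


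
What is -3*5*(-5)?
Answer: 75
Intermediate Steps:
-3*5*(-5) = -15*(-5) = 75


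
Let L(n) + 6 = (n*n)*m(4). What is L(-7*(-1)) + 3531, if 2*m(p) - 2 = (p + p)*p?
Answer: 4358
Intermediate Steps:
m(p) = 1 + p² (m(p) = 1 + ((p + p)*p)/2 = 1 + ((2*p)*p)/2 = 1 + (2*p²)/2 = 1 + p²)
L(n) = -6 + 17*n² (L(n) = -6 + (n*n)*(1 + 4²) = -6 + n²*(1 + 16) = -6 + n²*17 = -6 + 17*n²)
L(-7*(-1)) + 3531 = (-6 + 17*(-7*(-1))²) + 3531 = (-6 + 17*7²) + 3531 = (-6 + 17*49) + 3531 = (-6 + 833) + 3531 = 827 + 3531 = 4358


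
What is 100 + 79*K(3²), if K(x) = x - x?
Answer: 100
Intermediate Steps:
K(x) = 0
100 + 79*K(3²) = 100 + 79*0 = 100 + 0 = 100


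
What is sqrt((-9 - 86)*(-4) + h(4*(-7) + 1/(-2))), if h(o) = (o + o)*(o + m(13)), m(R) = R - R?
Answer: sqrt(8018)/2 ≈ 44.772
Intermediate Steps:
m(R) = 0
h(o) = 2*o**2 (h(o) = (o + o)*(o + 0) = (2*o)*o = 2*o**2)
sqrt((-9 - 86)*(-4) + h(4*(-7) + 1/(-2))) = sqrt((-9 - 86)*(-4) + 2*(4*(-7) + 1/(-2))**2) = sqrt(-95*(-4) + 2*(-28 - 1/2)**2) = sqrt(380 + 2*(-57/2)**2) = sqrt(380 + 2*(3249/4)) = sqrt(380 + 3249/2) = sqrt(4009/2) = sqrt(8018)/2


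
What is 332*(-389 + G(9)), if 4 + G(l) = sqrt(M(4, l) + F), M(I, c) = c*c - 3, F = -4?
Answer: -130476 + 332*sqrt(74) ≈ -1.2762e+5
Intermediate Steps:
M(I, c) = -3 + c**2 (M(I, c) = c**2 - 3 = -3 + c**2)
G(l) = -4 + sqrt(-7 + l**2) (G(l) = -4 + sqrt((-3 + l**2) - 4) = -4 + sqrt(-7 + l**2))
332*(-389 + G(9)) = 332*(-389 + (-4 + sqrt(-7 + 9**2))) = 332*(-389 + (-4 + sqrt(-7 + 81))) = 332*(-389 + (-4 + sqrt(74))) = 332*(-393 + sqrt(74)) = -130476 + 332*sqrt(74)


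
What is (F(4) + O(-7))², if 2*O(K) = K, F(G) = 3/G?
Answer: 121/16 ≈ 7.5625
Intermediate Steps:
O(K) = K/2
(F(4) + O(-7))² = (3/4 + (½)*(-7))² = (3*(¼) - 7/2)² = (¾ - 7/2)² = (-11/4)² = 121/16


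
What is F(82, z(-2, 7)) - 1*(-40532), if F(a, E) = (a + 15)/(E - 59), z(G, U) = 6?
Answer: 2148099/53 ≈ 40530.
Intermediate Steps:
F(a, E) = (15 + a)/(-59 + E)
F(82, z(-2, 7)) - 1*(-40532) = (15 + 82)/(-59 + 6) - 1*(-40532) = 97/(-53) + 40532 = -1/53*97 + 40532 = -97/53 + 40532 = 2148099/53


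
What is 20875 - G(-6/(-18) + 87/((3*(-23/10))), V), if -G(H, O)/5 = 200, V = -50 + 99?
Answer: 21875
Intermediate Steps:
V = 49
G(H, O) = -1000 (G(H, O) = -5*200 = -1000)
20875 - G(-6/(-18) + 87/((3*(-23/10))), V) = 20875 - 1*(-1000) = 20875 + 1000 = 21875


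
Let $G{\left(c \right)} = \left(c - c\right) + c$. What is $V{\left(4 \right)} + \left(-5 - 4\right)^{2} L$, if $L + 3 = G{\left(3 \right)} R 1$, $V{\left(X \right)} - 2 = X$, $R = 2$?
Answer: $249$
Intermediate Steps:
$V{\left(X \right)} = 2 + X$
$G{\left(c \right)} = c$ ($G{\left(c \right)} = 0 + c = c$)
$L = 3$ ($L = -3 + 3 \cdot 2 \cdot 1 = -3 + 6 \cdot 1 = -3 + 6 = 3$)
$V{\left(4 \right)} + \left(-5 - 4\right)^{2} L = \left(2 + 4\right) + \left(-5 - 4\right)^{2} \cdot 3 = 6 + \left(-9\right)^{2} \cdot 3 = 6 + 81 \cdot 3 = 6 + 243 = 249$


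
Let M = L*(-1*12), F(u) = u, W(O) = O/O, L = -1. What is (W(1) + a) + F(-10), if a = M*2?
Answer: 15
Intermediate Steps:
W(O) = 1
M = 12 (M = -(-1)*12 = -1*(-12) = 12)
a = 24 (a = 12*2 = 24)
(W(1) + a) + F(-10) = (1 + 24) - 10 = 25 - 10 = 15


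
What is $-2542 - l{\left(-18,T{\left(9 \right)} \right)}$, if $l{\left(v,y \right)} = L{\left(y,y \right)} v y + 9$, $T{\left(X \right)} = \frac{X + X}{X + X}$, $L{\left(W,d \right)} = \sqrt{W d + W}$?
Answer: $-2551 + 18 \sqrt{2} \approx -2525.5$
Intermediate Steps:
$L{\left(W,d \right)} = \sqrt{W + W d}$
$T{\left(X \right)} = 1$ ($T{\left(X \right)} = \frac{2 X}{2 X} = 2 X \frac{1}{2 X} = 1$)
$l{\left(v,y \right)} = 9 + v y \sqrt{y \left(1 + y\right)}$ ($l{\left(v,y \right)} = \sqrt{y \left(1 + y\right)} v y + 9 = v \sqrt{y \left(1 + y\right)} y + 9 = v y \sqrt{y \left(1 + y\right)} + 9 = 9 + v y \sqrt{y \left(1 + y\right)}$)
$-2542 - l{\left(-18,T{\left(9 \right)} \right)} = -2542 - \left(9 - 18 \sqrt{1 \left(1 + 1\right)}\right) = -2542 - \left(9 - 18 \sqrt{1 \cdot 2}\right) = -2542 - \left(9 - 18 \sqrt{2}\right) = -2551 + 18 \sqrt{2}$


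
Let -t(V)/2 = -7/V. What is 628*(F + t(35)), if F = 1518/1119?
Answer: 2057328/1865 ≈ 1103.1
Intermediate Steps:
t(V) = 14/V (t(V) = -(-14)/V = 14/V)
F = 506/373 (F = 1518*(1/1119) = 506/373 ≈ 1.3566)
628*(F + t(35)) = 628*(506/373 + 14/35) = 628*(506/373 + 14*(1/35)) = 628*(506/373 + ⅖) = 628*(3276/1865) = 2057328/1865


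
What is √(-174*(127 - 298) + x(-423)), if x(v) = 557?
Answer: √30311 ≈ 174.10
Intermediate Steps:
√(-174*(127 - 298) + x(-423)) = √(-174*(127 - 298) + 557) = √(-174*(-171) + 557) = √(29754 + 557) = √30311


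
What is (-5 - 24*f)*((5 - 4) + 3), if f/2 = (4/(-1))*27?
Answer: 20716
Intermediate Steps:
f = -216 (f = 2*((4/(-1))*27) = 2*((4*(-1))*27) = 2*(-4*27) = 2*(-108) = -216)
(-5 - 24*f)*((5 - 4) + 3) = (-5 - 24*(-216))*((5 - 4) + 3) = (-5 + 5184)*(1 + 3) = 5179*4 = 20716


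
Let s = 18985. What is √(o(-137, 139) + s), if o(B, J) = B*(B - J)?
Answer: √56797 ≈ 238.32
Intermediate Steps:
√(o(-137, 139) + s) = √(-137*(-137 - 1*139) + 18985) = √(-137*(-137 - 139) + 18985) = √(-137*(-276) + 18985) = √(37812 + 18985) = √56797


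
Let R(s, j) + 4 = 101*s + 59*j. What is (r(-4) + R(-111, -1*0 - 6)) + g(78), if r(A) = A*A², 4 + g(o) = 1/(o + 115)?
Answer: -2245940/193 ≈ -11637.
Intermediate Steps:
R(s, j) = -4 + 59*j + 101*s (R(s, j) = -4 + (101*s + 59*j) = -4 + (59*j + 101*s) = -4 + 59*j + 101*s)
g(o) = -4 + 1/(115 + o) (g(o) = -4 + 1/(o + 115) = -4 + 1/(115 + o))
r(A) = A³
(r(-4) + R(-111, -1*0 - 6)) + g(78) = ((-4)³ + (-4 + 59*(-1*0 - 6) + 101*(-111))) + (-459 - 4*78)/(115 + 78) = (-64 + (-4 + 59*(0 - 6) - 11211)) + (-459 - 312)/193 = (-64 + (-4 + 59*(-6) - 11211)) + (1/193)*(-771) = (-64 + (-4 - 354 - 11211)) - 771/193 = (-64 - 11569) - 771/193 = -11633 - 771/193 = -2245940/193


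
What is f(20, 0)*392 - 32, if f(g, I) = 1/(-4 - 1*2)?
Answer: -292/3 ≈ -97.333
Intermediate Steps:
f(g, I) = -1/6 (f(g, I) = 1/(-4 - 2) = 1/(-6) = -1/6)
f(20, 0)*392 - 32 = -1/6*392 - 32 = -196/3 - 32 = -292/3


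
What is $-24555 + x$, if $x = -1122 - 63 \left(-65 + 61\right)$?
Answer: $-25425$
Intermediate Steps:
$x = -870$ ($x = -1122 - -252 = -1122 + 252 = -870$)
$-24555 + x = -24555 - 870 = -25425$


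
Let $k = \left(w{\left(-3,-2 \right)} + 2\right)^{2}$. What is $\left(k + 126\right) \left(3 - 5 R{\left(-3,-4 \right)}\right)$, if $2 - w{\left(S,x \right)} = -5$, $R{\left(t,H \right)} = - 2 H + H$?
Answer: $-3519$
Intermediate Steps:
$R{\left(t,H \right)} = - H$
$w{\left(S,x \right)} = 7$ ($w{\left(S,x \right)} = 2 - -5 = 2 + 5 = 7$)
$k = 81$ ($k = \left(7 + 2\right)^{2} = 9^{2} = 81$)
$\left(k + 126\right) \left(3 - 5 R{\left(-3,-4 \right)}\right) = \left(81 + 126\right) \left(3 - 5 \left(\left(-1\right) \left(-4\right)\right)\right) = 207 \left(3 - 20\right) = 207 \left(-17\right) = -3519$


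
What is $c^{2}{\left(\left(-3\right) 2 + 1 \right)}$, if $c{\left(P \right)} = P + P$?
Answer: $100$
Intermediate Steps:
$c{\left(P \right)} = 2 P$
$c^{2}{\left(\left(-3\right) 2 + 1 \right)} = \left(2 \left(\left(-3\right) 2 + 1\right)\right)^{2} = \left(2 \left(-6 + 1\right)\right)^{2} = \left(2 \left(-5\right)\right)^{2} = \left(-10\right)^{2} = 100$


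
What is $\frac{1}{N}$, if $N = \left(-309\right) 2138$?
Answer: $- \frac{1}{660642} \approx -1.5137 \cdot 10^{-6}$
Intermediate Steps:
$N = -660642$
$\frac{1}{N} = \frac{1}{-660642} = - \frac{1}{660642}$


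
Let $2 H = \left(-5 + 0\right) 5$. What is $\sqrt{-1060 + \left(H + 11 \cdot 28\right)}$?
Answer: $\frac{i \sqrt{3058}}{2} \approx 27.65 i$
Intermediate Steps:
$H = - \frac{25}{2}$ ($H = \frac{\left(-5 + 0\right) 5}{2} = \frac{\left(-5\right) 5}{2} = \frac{1}{2} \left(-25\right) = - \frac{25}{2} \approx -12.5$)
$\sqrt{-1060 + \left(H + 11 \cdot 28\right)} = \sqrt{-1060 + \left(- \frac{25}{2} + 11 \cdot 28\right)} = \sqrt{-1060 + \left(- \frac{25}{2} + 308\right)} = \sqrt{-1060 + \frac{591}{2}} = \sqrt{- \frac{1529}{2}} = \frac{i \sqrt{3058}}{2}$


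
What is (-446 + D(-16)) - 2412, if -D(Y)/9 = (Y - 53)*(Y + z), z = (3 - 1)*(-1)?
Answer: -14036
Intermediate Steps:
z = -2 (z = 2*(-1) = -2)
D(Y) = -9*(-53 + Y)*(-2 + Y) (D(Y) = -9*(Y - 53)*(Y - 2) = -9*(-53 + Y)*(-2 + Y))
(-446 + D(-16)) - 2412 = (-446 + (-954 - 9*(-16)² + 495*(-16))) - 2412 = (-446 + (-954 - 9*256 - 7920)) - 2412 = (-446 + (-954 - 2304 - 7920)) - 2412 = (-446 - 11178) - 2412 = -11624 - 2412 = -14036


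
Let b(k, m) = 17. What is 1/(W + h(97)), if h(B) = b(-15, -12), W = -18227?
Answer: -1/18210 ≈ -5.4915e-5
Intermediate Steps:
h(B) = 17
1/(W + h(97)) = 1/(-18227 + 17) = 1/(-18210) = -1/18210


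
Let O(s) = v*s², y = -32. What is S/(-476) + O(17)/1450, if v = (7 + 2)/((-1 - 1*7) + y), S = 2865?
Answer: -41852019/6902000 ≈ -6.0638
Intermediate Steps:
v = -9/40 (v = (7 + 2)/((-1 - 1*7) - 32) = 9/((-1 - 7) - 32) = 9/(-8 - 32) = 9/(-40) = 9*(-1/40) = -9/40 ≈ -0.22500)
O(s) = -9*s²/40
S/(-476) + O(17)/1450 = 2865/(-476) - 9/40*17²/1450 = 2865*(-1/476) - 9/40*289*(1/1450) = -2865/476 - 2601/40*1/1450 = -2865/476 - 2601/58000 = -41852019/6902000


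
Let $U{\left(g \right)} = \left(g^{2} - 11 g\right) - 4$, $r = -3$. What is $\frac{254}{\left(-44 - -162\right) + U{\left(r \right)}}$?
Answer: $\frac{127}{78} \approx 1.6282$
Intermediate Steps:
$U{\left(g \right)} = -4 + g^{2} - 11 g$
$\frac{254}{\left(-44 - -162\right) + U{\left(r \right)}} = \frac{254}{\left(-44 - -162\right) - \left(-29 - 9\right)} = \frac{254}{\left(-44 + 162\right) + \left(-4 + 9 + 33\right)} = \frac{254}{118 + 38} = \frac{254}{156} = 254 \cdot \frac{1}{156} = \frac{127}{78}$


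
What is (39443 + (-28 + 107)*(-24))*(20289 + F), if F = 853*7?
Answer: 985984220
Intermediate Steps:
F = 5971
(39443 + (-28 + 107)*(-24))*(20289 + F) = (39443 + (-28 + 107)*(-24))*(20289 + 5971) = (39443 + 79*(-24))*26260 = (39443 - 1896)*26260 = 37547*26260 = 985984220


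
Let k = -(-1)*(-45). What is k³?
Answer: -91125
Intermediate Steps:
k = -45 (k = -1*45 = -45)
k³ = (-45)³ = -91125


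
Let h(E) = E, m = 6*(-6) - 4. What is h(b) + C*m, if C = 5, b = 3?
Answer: -197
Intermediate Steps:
m = -40 (m = -36 - 4 = -40)
h(b) + C*m = 3 + 5*(-40) = 3 - 200 = -197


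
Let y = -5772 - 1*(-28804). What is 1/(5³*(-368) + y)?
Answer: -1/22968 ≈ -4.3539e-5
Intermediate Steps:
y = 23032 (y = -5772 + 28804 = 23032)
1/(5³*(-368) + y) = 1/(5³*(-368) + 23032) = 1/(125*(-368) + 23032) = 1/(-46000 + 23032) = 1/(-22968) = -1/22968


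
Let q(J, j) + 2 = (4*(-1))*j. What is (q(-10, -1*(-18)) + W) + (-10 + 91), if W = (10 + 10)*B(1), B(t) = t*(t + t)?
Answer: 47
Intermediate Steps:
q(J, j) = -2 - 4*j (q(J, j) = -2 + (4*(-1))*j = -2 - 4*j)
B(t) = 2*t² (B(t) = t*(2*t) = 2*t²)
W = 40 (W = (10 + 10)*(2*1²) = 20*(2*1) = 20*2 = 40)
(q(-10, -1*(-18)) + W) + (-10 + 91) = ((-2 - (-4)*(-18)) + 40) + (-10 + 91) = ((-2 - 4*18) + 40) + 81 = ((-2 - 72) + 40) + 81 = (-74 + 40) + 81 = -34 + 81 = 47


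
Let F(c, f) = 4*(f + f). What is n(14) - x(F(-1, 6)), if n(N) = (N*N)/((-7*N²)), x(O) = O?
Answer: -337/7 ≈ -48.143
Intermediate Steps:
F(c, f) = 8*f (F(c, f) = 4*(2*f) = 8*f)
n(N) = -⅐ (n(N) = N²*(-1/(7*N²)) = -⅐)
n(14) - x(F(-1, 6)) = -⅐ - 8*6 = -⅐ - 1*48 = -⅐ - 48 = -337/7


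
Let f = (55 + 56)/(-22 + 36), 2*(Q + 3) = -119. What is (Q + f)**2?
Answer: 145924/49 ≈ 2978.0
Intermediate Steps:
Q = -125/2 (Q = -3 + (1/2)*(-119) = -3 - 119/2 = -125/2 ≈ -62.500)
f = 111/14 ≈ 7.9286
(Q + f)**2 = (-125/2 + 111/14)**2 = (-382/7)**2 = 145924/49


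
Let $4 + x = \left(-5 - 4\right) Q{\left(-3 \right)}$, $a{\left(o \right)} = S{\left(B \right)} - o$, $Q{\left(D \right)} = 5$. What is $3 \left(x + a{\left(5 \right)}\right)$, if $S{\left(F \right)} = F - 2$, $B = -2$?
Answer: $-174$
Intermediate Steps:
$S{\left(F \right)} = -2 + F$
$a{\left(o \right)} = -4 - o$ ($a{\left(o \right)} = \left(-2 - 2\right) - o = -4 - o$)
$x = -49$ ($x = -4 + \left(-5 - 4\right) 5 = -4 - 45 = -49$)
$3 \left(x + a{\left(5 \right)}\right) = 3 \left(-49 - 9\right) = 3 \left(-58\right) = -174$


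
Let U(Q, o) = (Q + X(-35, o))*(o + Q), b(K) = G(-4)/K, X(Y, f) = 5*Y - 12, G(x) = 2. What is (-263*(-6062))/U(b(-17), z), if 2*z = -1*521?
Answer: 921508868/28186841 ≈ 32.693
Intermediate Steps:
X(Y, f) = -12 + 5*Y
z = -521/2 (z = (-1*521)/2 = (½)*(-521) = -521/2 ≈ -260.50)
b(K) = 2/K
U(Q, o) = (-187 + Q)*(Q + o) (U(Q, o) = (Q + (-12 + 5*(-35)))*(o + Q) = (Q + (-12 - 175))*(Q + o) = (Q - 187)*(Q + o) = (-187 + Q)*(Q + o))
(-263*(-6062))/U(b(-17), z) = (-263*(-6062))/((2/(-17))² - 374/(-17) - 187*(-521/2) + (2/(-17))*(-521/2)) = 1594306/((2*(-1/17))² - 374*(-1)/17 + 97427/2 + (2*(-1/17))*(-521/2)) = 1594306/((-2/17)² - 187*(-2/17) + 97427/2 - 2/17*(-521/2)) = 1594306/(4/289 + 22 + 97427/2 + 521/17) = 1594306/(28186841/578) = 1594306*(578/28186841) = 921508868/28186841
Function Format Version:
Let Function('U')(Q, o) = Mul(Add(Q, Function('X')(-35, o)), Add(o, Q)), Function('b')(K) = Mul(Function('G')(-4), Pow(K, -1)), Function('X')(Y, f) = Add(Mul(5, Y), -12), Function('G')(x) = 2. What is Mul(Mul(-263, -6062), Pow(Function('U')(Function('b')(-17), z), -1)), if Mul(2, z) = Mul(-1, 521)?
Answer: Rational(921508868, 28186841) ≈ 32.693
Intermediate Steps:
Function('X')(Y, f) = Add(-12, Mul(5, Y))
z = Rational(-521, 2) (z = Mul(Rational(1, 2), Mul(-1, 521)) = Mul(Rational(1, 2), -521) = Rational(-521, 2) ≈ -260.50)
Function('b')(K) = Mul(2, Pow(K, -1))
Function('U')(Q, o) = Mul(Add(-187, Q), Add(Q, o)) (Function('U')(Q, o) = Mul(Add(Q, Add(-12, Mul(5, -35))), Add(o, Q)) = Mul(Add(Q, Add(-12, -175)), Add(Q, o)) = Mul(Add(Q, -187), Add(Q, o)) = Mul(Add(-187, Q), Add(Q, o)))
Mul(Mul(-263, -6062), Pow(Function('U')(Function('b')(-17), z), -1)) = Mul(Mul(-263, -6062), Pow(Add(Pow(Mul(2, Pow(-17, -1)), 2), Mul(-187, Mul(2, Pow(-17, -1))), Mul(-187, Rational(-521, 2)), Mul(Mul(2, Pow(-17, -1)), Rational(-521, 2))), -1)) = Mul(1594306, Pow(Add(Pow(Mul(2, Rational(-1, 17)), 2), Mul(-187, Mul(2, Rational(-1, 17))), Rational(97427, 2), Mul(Mul(2, Rational(-1, 17)), Rational(-521, 2))), -1)) = Mul(1594306, Pow(Add(Pow(Rational(-2, 17), 2), Mul(-187, Rational(-2, 17)), Rational(97427, 2), Mul(Rational(-2, 17), Rational(-521, 2))), -1)) = Mul(1594306, Pow(Add(Rational(4, 289), 22, Rational(97427, 2), Rational(521, 17)), -1)) = Mul(1594306, Pow(Rational(28186841, 578), -1)) = Mul(1594306, Rational(578, 28186841)) = Rational(921508868, 28186841)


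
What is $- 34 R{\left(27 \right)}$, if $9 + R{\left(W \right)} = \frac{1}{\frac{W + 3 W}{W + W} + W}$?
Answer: $\frac{8840}{29} \approx 304.83$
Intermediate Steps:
$R{\left(W \right)} = -9 + \frac{1}{2 + W}$ ($R{\left(W \right)} = -9 + \frac{1}{\frac{W + 3 W}{W + W} + W} = -9 + \frac{1}{\frac{4 W}{2 W} + W} = -9 + \frac{1}{4 W \frac{1}{2 W} + W} = -9 + \frac{1}{2 + W}$)
$- 34 R{\left(27 \right)} = - 34 \frac{-17 - 243}{2 + 27} = - 34 \frac{-17 - 243}{29} = - 34 \cdot \frac{1}{29} \left(-260\right) = \left(-34\right) \left(- \frac{260}{29}\right) = \frac{8840}{29}$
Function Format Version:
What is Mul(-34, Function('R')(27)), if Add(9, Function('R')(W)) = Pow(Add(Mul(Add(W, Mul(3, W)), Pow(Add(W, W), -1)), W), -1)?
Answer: Rational(8840, 29) ≈ 304.83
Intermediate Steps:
Function('R')(W) = Add(-9, Pow(Add(2, W), -1)) (Function('R')(W) = Add(-9, Pow(Add(Mul(Add(W, Mul(3, W)), Pow(Add(W, W), -1)), W), -1)) = Add(-9, Pow(Add(Mul(Mul(4, W), Pow(Mul(2, W), -1)), W), -1)) = Add(-9, Pow(Add(Mul(Mul(4, W), Mul(Rational(1, 2), Pow(W, -1))), W), -1)) = Add(-9, Pow(Add(2, W), -1)))
Mul(-34, Function('R')(27)) = Mul(-34, Mul(Pow(Add(2, 27), -1), Add(-17, Mul(-9, 27)))) = Mul(-34, Mul(Pow(29, -1), Add(-17, -243))) = Mul(-34, Mul(Rational(1, 29), -260)) = Mul(-34, Rational(-260, 29)) = Rational(8840, 29)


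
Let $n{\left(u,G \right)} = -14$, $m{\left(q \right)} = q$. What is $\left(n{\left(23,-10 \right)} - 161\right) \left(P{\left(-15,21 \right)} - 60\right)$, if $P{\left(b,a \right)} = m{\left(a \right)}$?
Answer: $6825$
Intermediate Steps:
$P{\left(b,a \right)} = a$
$\left(n{\left(23,-10 \right)} - 161\right) \left(P{\left(-15,21 \right)} - 60\right) = \left(-14 - 161\right) \left(21 - 60\right) = \left(-175\right) \left(-39\right) = 6825$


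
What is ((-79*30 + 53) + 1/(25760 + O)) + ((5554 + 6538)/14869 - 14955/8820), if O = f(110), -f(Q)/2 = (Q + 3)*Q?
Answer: -759943901497/327861450 ≈ -2317.9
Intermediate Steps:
f(Q) = -2*Q*(3 + Q) (f(Q) = -2*(Q + 3)*Q = -2*(3 + Q)*Q = -2*Q*(3 + Q))
O = -24860 (O = -2*110*(3 + 110) = -2*110*113 = -24860)
((-79*30 + 53) + 1/(25760 + O)) + ((5554 + 6538)/14869 - 14955/8820) = ((-79*30 + 53) + 1/(25760 - 24860)) + ((5554 + 6538)/14869 - 14955/8820) = ((-2370 + 53) + 1/900) + (12092*(1/14869) - 14955*1/8820) = (-2317 + 1/900) + (12092/14869 - 997/588) = -2085299/900 - 7714297/8742972 = -759943901497/327861450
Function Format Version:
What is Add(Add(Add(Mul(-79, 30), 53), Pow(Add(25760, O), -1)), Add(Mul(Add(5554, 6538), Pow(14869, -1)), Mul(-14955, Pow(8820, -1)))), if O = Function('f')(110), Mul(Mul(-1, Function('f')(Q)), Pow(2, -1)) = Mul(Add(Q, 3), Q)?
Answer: Rational(-759943901497, 327861450) ≈ -2317.9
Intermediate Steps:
Function('f')(Q) = Mul(-2, Q, Add(3, Q)) (Function('f')(Q) = Mul(-2, Mul(Add(Q, 3), Q)) = Mul(-2, Mul(Add(3, Q), Q)) = Mul(-2, Mul(Q, Add(3, Q))) = Mul(-2, Q, Add(3, Q)))
O = -24860 (O = Mul(-2, 110, Add(3, 110)) = Mul(-2, 110, 113) = -24860)
Add(Add(Add(Mul(-79, 30), 53), Pow(Add(25760, O), -1)), Add(Mul(Add(5554, 6538), Pow(14869, -1)), Mul(-14955, Pow(8820, -1)))) = Add(Add(Add(Mul(-79, 30), 53), Pow(Add(25760, -24860), -1)), Add(Mul(Add(5554, 6538), Pow(14869, -1)), Mul(-14955, Pow(8820, -1)))) = Add(Add(Add(-2370, 53), Pow(900, -1)), Add(Mul(12092, Rational(1, 14869)), Mul(-14955, Rational(1, 8820)))) = Add(Add(-2317, Rational(1, 900)), Add(Rational(12092, 14869), Rational(-997, 588))) = Add(Rational(-2085299, 900), Rational(-7714297, 8742972)) = Rational(-759943901497, 327861450)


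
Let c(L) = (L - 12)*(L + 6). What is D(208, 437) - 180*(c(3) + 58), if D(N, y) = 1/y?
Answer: 1809181/437 ≈ 4140.0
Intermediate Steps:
c(L) = (-12 + L)*(6 + L)
D(208, 437) - 180*(c(3) + 58) = 1/437 - 180*((-72 + 3² - 6*3) + 58) = 1/437 - 180*((-72 + 9 - 18) + 58) = 1/437 - 180*(-81 + 58) = 1/437 - 180*(-23) = 1/437 + 4140 = 1809181/437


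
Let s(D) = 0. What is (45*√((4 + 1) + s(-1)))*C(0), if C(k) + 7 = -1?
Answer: -360*√5 ≈ -804.98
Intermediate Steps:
C(k) = -8 (C(k) = -7 - 1 = -8)
(45*√((4 + 1) + s(-1)))*C(0) = (45*√((4 + 1) + 0))*(-8) = (45*√(5 + 0))*(-8) = (45*√5)*(-8) = -360*√5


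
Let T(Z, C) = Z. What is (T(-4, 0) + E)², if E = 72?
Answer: 4624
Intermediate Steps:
(T(-4, 0) + E)² = (-4 + 72)² = 68² = 4624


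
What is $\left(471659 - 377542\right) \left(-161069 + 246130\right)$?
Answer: $8005686137$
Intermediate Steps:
$\left(471659 - 377542\right) \left(-161069 + 246130\right) = 94117 \cdot 85061 = 8005686137$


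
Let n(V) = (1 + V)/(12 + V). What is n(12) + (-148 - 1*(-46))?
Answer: -2435/24 ≈ -101.46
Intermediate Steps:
n(V) = (1 + V)/(12 + V)
n(12) + (-148 - 1*(-46)) = (1 + 12)/(12 + 12) + (-148 - 1*(-46)) = 13/24 + (-148 + 46) = (1/24)*13 - 102 = 13/24 - 102 = -2435/24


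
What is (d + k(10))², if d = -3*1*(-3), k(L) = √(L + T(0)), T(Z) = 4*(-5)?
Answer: (9 + I*√10)² ≈ 71.0 + 56.921*I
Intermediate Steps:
T(Z) = -20
k(L) = √(-20 + L) (k(L) = √(L - 20) = √(-20 + L))
d = 9 (d = -3*(-3) = 9)
(d + k(10))² = (9 + √(-20 + 10))² = (9 + √(-10))² = (9 + I*√10)²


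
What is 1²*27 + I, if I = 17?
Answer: 44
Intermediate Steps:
1²*27 + I = 1²*27 + 17 = 1*27 + 17 = 27 + 17 = 44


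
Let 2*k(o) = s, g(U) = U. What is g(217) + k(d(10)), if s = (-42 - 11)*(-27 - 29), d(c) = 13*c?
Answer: 1701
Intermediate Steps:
s = 2968 (s = -53*(-56) = 2968)
k(o) = 1484 (k(o) = (1/2)*2968 = 1484)
g(217) + k(d(10)) = 217 + 1484 = 1701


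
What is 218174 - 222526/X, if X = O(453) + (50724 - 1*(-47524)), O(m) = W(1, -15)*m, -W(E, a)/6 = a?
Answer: 15164945303/69509 ≈ 2.1817e+5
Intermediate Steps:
W(E, a) = -6*a
O(m) = 90*m (O(m) = (-6*(-15))*m = 90*m)
X = 139018 (X = 90*453 + (50724 - 1*(-47524)) = 40770 + (50724 + 47524) = 40770 + 98248 = 139018)
218174 - 222526/X = 218174 - 222526/139018 = 218174 - 222526*1/139018 = 218174 - 111263/69509 = 15164945303/69509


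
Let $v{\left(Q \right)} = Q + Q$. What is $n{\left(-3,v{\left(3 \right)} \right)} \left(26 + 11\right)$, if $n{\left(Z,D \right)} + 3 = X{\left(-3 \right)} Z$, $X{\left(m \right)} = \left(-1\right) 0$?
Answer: $-111$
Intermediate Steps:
$v{\left(Q \right)} = 2 Q$
$X{\left(m \right)} = 0$
$n{\left(Z,D \right)} = -3$ ($n{\left(Z,D \right)} = -3 + 0 Z = -3 + 0 = -3$)
$n{\left(-3,v{\left(3 \right)} \right)} \left(26 + 11\right) = - 3 \left(26 + 11\right) = \left(-3\right) 37 = -111$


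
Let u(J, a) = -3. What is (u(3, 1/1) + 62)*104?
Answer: 6136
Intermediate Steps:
(u(3, 1/1) + 62)*104 = (-3 + 62)*104 = 59*104 = 6136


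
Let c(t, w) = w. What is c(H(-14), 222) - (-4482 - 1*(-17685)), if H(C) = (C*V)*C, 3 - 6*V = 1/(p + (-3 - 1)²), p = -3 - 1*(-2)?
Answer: -12981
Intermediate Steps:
p = -1 (p = -3 + 2 = -1)
V = 22/45 (V = ½ - 1/(6*(-1 + (-3 - 1)²)) = ½ - 1/(6*(-1 + (-4)²)) = ½ - 1/(6*(-1 + 16)) = ½ - ⅙/15 = ½ - ⅙*1/15 = ½ - 1/90 = 22/45 ≈ 0.48889)
H(C) = 22*C²/45 (H(C) = (C*(22/45))*C = (22*C/45)*C = 22*C²/45)
c(H(-14), 222) - (-4482 - 1*(-17685)) = 222 - (-4482 - 1*(-17685)) = 222 - (-4482 + 17685) = 222 - 1*13203 = 222 - 13203 = -12981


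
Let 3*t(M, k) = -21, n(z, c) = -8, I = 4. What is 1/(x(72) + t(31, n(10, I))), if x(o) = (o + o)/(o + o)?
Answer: -⅙ ≈ -0.16667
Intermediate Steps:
x(o) = 1 (x(o) = (2*o)/((2*o)) = (2*o)*(1/(2*o)) = 1)
t(M, k) = -7 (t(M, k) = (⅓)*(-21) = -7)
1/(x(72) + t(31, n(10, I))) = 1/(1 - 7) = 1/(-6) = -⅙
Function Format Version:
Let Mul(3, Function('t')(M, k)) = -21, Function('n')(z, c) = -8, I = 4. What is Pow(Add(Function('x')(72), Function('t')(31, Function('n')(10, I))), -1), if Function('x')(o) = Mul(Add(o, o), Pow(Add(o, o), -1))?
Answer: Rational(-1, 6) ≈ -0.16667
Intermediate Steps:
Function('x')(o) = 1 (Function('x')(o) = Mul(Mul(2, o), Pow(Mul(2, o), -1)) = Mul(Mul(2, o), Mul(Rational(1, 2), Pow(o, -1))) = 1)
Function('t')(M, k) = -7 (Function('t')(M, k) = Mul(Rational(1, 3), -21) = -7)
Pow(Add(Function('x')(72), Function('t')(31, Function('n')(10, I))), -1) = Pow(Add(1, -7), -1) = Pow(-6, -1) = Rational(-1, 6)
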